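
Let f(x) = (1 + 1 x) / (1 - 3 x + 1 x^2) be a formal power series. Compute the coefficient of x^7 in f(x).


Write f(x) = sum_{k>=0} a_k x^k. Multiplying both sides by 1 - 3 x + 1 x^2 gives
(1 - 3 x + 1 x^2) sum_{k>=0} a_k x^k = 1 + 1 x.
Matching coefficients:
 x^0: a_0 = 1
 x^1: a_1 - 3 a_0 = 1  =>  a_1 = 3*1 + 1 = 4
 x^k (k >= 2): a_k = 3 a_{k-1} - 1 a_{k-2}.
Iterating: a_2 = 11, a_3 = 29, a_4 = 76, a_5 = 199, a_6 = 521, a_7 = 1364.
So the coefficient of x^7 is 1364.

1364


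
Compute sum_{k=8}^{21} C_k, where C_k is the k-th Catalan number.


C_8 through C_21: 1430, 4862, 16796, 58786, 208012, 742900, 2674440, 9694845, 35357670, 129644790, 477638700, 1767263190, 6564120420, 24466267020
Sum = 1430 + 4862 + 16796 + 58786 + 208012 + 742900 + 2674440 + 9694845 + 35357670 + 129644790 + 477638700 + 1767263190 + 6564120420 + 24466267020
= 33453693861

33453693861


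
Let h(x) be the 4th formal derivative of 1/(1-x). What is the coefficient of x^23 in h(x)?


Differentiating 4 times: d^4/dx^4 [1/(1-x)] = 4!/(1-x)^5.
The expansion 1/(1-x)^5 = sum_{k>=0} C(k+4, 4) x^k, so the coefficient of x^n in 4!/(1-x)^5 is 4! * C(n+4, 4).
For n = 23: 24 * C(27, 4) = 24 * 17550 = 421200

421200


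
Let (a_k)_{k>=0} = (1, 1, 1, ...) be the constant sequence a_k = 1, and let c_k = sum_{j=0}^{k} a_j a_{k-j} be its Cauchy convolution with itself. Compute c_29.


Since a_j = 1 for all j >= 0, the convolution sum becomes
c_k = sum_{j=0}^{k} 1 * 1 = 1 * (k + 1).
Equivalently, the generating function of (a_k) is 1/(1 - x) and its square is 1/(1 - x)^2 = sum_{k>=0} 1(k + 1) x^k.
For k = 29: 1 * 30 = 30.

30


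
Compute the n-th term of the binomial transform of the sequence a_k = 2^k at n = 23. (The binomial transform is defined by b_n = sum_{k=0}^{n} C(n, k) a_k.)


With a_k = 2^k, b_n = sum_{k=0}^{n} C(n, k) 2^k = (1 + 2)^n by the binomial theorem.
For n = 23: (1 + 2)^23 = 3^23 = 94143178827.

94143178827


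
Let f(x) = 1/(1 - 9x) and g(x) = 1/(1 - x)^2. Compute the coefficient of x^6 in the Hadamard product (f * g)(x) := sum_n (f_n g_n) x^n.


f has coefficients f_k = 9^k. For g = 1/(1 - x)^2 the coefficient is g_k = C(k + 1, 1) = k + 1. The Hadamard coefficient is (f * g)_k = 9^k * (k + 1).
For k = 6: 9^6 * 7 = 531441 * 7 = 3720087.

3720087


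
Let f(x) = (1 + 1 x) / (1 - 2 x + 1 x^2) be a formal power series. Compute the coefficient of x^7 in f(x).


Write f(x) = sum_{k>=0} a_k x^k. Multiplying both sides by 1 - 2 x + 1 x^2 gives
(1 - 2 x + 1 x^2) sum_{k>=0} a_k x^k = 1 + 1 x.
Matching coefficients:
 x^0: a_0 = 1
 x^1: a_1 - 2 a_0 = 1  =>  a_1 = 2*1 + 1 = 3
 x^k (k >= 2): a_k = 2 a_{k-1} - 1 a_{k-2}.
Iterating: a_2 = 5, a_3 = 7, a_4 = 9, a_5 = 11, a_6 = 13, a_7 = 15.
So the coefficient of x^7 is 15.

15


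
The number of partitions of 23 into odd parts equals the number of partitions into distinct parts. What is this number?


Computing partitions of 23 into odd parts (1, 3, 5, ...):
Using the generating function prod_{k>=0} 1/(1-x^(2k+1)),
the count is 104

104


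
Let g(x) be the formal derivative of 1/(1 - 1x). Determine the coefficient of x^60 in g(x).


Differentiate termwise: d/dx sum_{k>=0} 1^k x^k = sum_{k>=1} k 1^k x^(k-1) = sum_{j>=0} (j+1) 1^(j+1) x^j.
Equivalently, d/dx [1/(1 - 1x)] = 1/(1 - 1x)^2.
For j = 60: 61 * 1^61 = 61 * 1 = 61.

61


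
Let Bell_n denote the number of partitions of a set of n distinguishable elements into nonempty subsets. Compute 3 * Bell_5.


Bell_5 can be computed from the Bell triangle or from Dobinski's identity Bell_n = (1/e) * sum_{k>=0} k^n / k!.
Computing Bell_5 = 52.
Then 3 * 52 = 156.

156


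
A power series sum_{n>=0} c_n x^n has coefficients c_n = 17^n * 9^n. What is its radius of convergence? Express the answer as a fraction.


By the root test (Cauchy-Hadamard), the radius is R = 1 / limsup_n |c_n|^(1/n).
Here |c_n|^(1/n) = (17^n * 9^n)^(1/n) = 17 * 9 = 153 for all n.
So R = 1/153 = 1/153.

1/153


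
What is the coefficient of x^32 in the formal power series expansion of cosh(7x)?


The Maclaurin series is cosh(t) = sum_{m>=0} t^(2m) / (2m)!, so substituting t = 7x, only even powers of x are nonzero, with coefficient of x^(2m) equal to 7^(2m) / (2m)!.
For x^32 the coefficient is 7^32/32! = 1104427674243920646305299201/263130836933693530167218012160000000 = 459986536544739960976801/109592185311825710190428160000000.

459986536544739960976801/109592185311825710190428160000000


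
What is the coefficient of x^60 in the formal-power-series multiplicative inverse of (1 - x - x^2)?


Let the inverse be f(x) = sum_{k>=0} a_k x^k. From f(x) * (1 - x - x^2) = 1 and matching coefficients:
 x^0: a_0 = 1.
 x^1: a_1 - a_0 = 0, so a_1 = 1.
 x^k (k >= 2): a_k - a_{k-1} - a_{k-2} = 0, i.e. a_k = a_{k-1} + a_{k-2}.
This is the Fibonacci-type recurrence shifted so that a_0 = a_1 = 1.
Iterating: a_0=1, a_1=1, a_2=2, a_3=3, a_4=5, a_5=8, a_6=13, a_7=21, a_8=34, a_9=55, ...
a_60 = 2504730781961.

2504730781961


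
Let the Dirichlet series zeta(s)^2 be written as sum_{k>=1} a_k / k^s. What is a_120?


The Dirichlet convolution of the constant function 1 with itself gives (1 * 1)(k) = sum_{d | k} 1 = d(k), the number of positive divisors of k.
Since zeta(s) = sum_{k>=1} 1/k^s, we have zeta(s)^2 = sum_{k>=1} d(k)/k^s, so a_k = d(k).
For k = 120: the divisors are 1, 2, 3, 4, 5, 6, 8, 10, 12, 15, 20, 24, 30, 40, 60, 120.
Count = 16.

16


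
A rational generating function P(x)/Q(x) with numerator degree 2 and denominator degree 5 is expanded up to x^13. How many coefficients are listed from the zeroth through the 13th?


Expanding up to x^13 gives the coefficients for x^0, x^1, ..., x^13.
That is 13 + 1 = 14 coefficients in total.

14


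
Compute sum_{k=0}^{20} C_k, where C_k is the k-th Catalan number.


C_0 through C_20: 1, 1, 2, 5, 14, 42, 132, 429, 1430, 4862, 16796, 58786, 208012, 742900, 2674440, 9694845, 35357670, 129644790, 477638700, 1767263190, 6564120420
Sum = 1 + 1 + 2 + 5 + 14 + 42 + 132 + 429 + 1430 + 4862 + 16796 + 58786 + 208012 + 742900 + 2674440 + 9694845 + 35357670 + 129644790 + 477638700 + 1767263190 + 6564120420
= 8987427467

8987427467


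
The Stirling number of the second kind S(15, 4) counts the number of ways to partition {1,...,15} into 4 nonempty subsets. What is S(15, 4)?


Using the explicit formula S(n,k) = (1/k!) sum_{j=0}^{k} (-1)^(k-j) C(k,j) j^n:
S(15, 4) = 42355950
Equivalently, S(n,k) is n! times the coefficient of x^n in the EGF (e^x - 1)^k / k!.

42355950


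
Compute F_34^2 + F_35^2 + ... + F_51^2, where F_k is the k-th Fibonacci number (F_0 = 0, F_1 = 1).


There is a standard identity sum_{k=0}^{N} F_k^2 = F_N * F_{N+1} (proved inductively from the telescoping relation F_k^2 = F_k F_{k+1} - F_{k-1} F_k). Then
sum_{k=34}^{51} F_k^2 = F_51 F_52 - F_33 F_34.
Computing: F_51 = 20365011074, F_52 = 32951280099, F_33 = 3524578, F_34 = 5702887.
Sum = 20365011074 * 32951280099 - 3524578 * 5702887 = 671053164018340759640.

671053164018340759640


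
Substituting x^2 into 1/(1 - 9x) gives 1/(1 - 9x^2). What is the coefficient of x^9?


Since 1/(1 - 9x^2) only has even powers of x,
the coefficient of x^9 (odd) is 0.

0


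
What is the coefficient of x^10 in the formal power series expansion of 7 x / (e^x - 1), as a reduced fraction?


The exponential generating function for Bernoulli numbers is
x / (e^x - 1) = sum_{k>=0} B_k x^k / k!.
So the coefficient of x^10 in 7 x / (e^x - 1) is 7 B_10 / 10!.
Computing: B_10 = 5/66, 10! = 3628800, giving
7 * 5/66 / 3628800 = 1/6842880.

1/6842880


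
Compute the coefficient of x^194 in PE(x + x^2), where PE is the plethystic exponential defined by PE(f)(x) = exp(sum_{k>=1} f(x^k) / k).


With f(x) = x + x^2, the exponent is sum_{k>=1} (x^k + x^(2k)) / k = -ln(1 - x) - ln(1 - x^2). Exponentiating:
PE(x + x^2) = 1 / ((1 - x)(1 - x^2)).
This is the generating function for partitions of n into parts of size 1 or 2. The number of 2's can be any j in 0..97, and the rest are 1's, so
[x^194] = floor(194/2) + 1 = 98.

98


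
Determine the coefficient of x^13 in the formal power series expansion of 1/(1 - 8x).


The geometric series identity gives 1/(1 - c x) = sum_{k>=0} c^k x^k, so the coefficient of x^k is c^k.
Here c = 8 and k = 13.
Computing: 8^13 = 549755813888

549755813888


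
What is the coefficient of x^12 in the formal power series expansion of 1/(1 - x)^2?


The expansion 1/(1 - x)^r = sum_{k>=0} C(k + r - 1, r - 1) x^k follows from the multiset / negative-binomial theorem (or from repeated differentiation of the geometric series).
For r = 2 and k = 12:
C(13, 1) = 6227020800 / (1 * 479001600) = 13.

13


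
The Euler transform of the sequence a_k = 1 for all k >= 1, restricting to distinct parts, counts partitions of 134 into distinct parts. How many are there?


Partitions of 134 into distinct parts can be computed via generating function.
Product (1+x)(1+x^2)(1+x^3)...
The coefficient of x^134 = 6240974

6240974


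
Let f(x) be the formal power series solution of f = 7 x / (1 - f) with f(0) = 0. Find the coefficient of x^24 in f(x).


Apply Lagrange inversion: f = 7 x * phi(f) with phi(t) = 1/(1 - t), so
[x^n] f = 7^n * (1/n) [t^(n-1)] phi(t)^n = 7^n * (1/n) [t^(n-1)] (1 - t)^(-n) = 7^n * (1/n) C(2n - 2, n - 1) = 7^n * C_{n-1}.
For n = 24: C_23 = C(46, 23) / 24 = 8233430727600/24 = 343059613650.
With the 7^24 = 191581231380566414401 factor, the coefficient is 191581231380566414401 * 343059613650 = 65723783220008370242572856173650.

65723783220008370242572856173650


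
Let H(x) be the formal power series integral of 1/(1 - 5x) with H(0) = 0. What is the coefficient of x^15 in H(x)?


1/(1 - 5x) = sum_{k>=0} 5^k x^k. Integrating termwise with H(0) = 0:
H(x) = sum_{k>=0} 5^k x^(k+1) / (k+1) = sum_{m>=1} 5^(m-1) x^m / m.
For m = 15: 5^14/15 = 6103515625/15 = 1220703125/3.

1220703125/3


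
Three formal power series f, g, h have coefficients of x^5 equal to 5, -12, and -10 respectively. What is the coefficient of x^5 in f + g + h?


Series addition is componentwise:
5 + -12 + -10
= -17

-17


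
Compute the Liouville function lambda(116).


The Liouville function is lambda(k) = (-1)^Omega(k), where Omega(k) counts the prime factors of k with multiplicity.
Factoring: 116 = 2 * 2 * 29, so Omega(116) = 3.
lambda(116) = (-1)^3 = -1.

-1


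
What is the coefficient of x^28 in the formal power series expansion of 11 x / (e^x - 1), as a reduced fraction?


The exponential generating function for Bernoulli numbers is
x / (e^x - 1) = sum_{k>=0} B_k x^k / k!.
So the coefficient of x^28 in 11 x / (e^x - 1) is 11 B_28 / 28!.
Computing: B_28 = -23749461029/870, 28! = 304888344611713860501504000000, giving
11 * -23749461029/870 / 304888344611713860501504000000 = -3392780147/3444842335223260501770240000000.

-3392780147/3444842335223260501770240000000


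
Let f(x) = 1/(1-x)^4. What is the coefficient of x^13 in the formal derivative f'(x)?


Differentiate: d/dx [ 1/(1-x)^r ] = r / (1-x)^(r+1).
Here r = 4, so f'(x) = 4 / (1-x)^5.
The expansion of 1/(1-x)^(r+1) has coefficient of x^n equal to C(n+r, r).
So the coefficient of x^13 in f'(x) is
4 * C(17, 4) = 4 * 2380 = 9520

9520


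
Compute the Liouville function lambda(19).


The Liouville function is lambda(k) = (-1)^Omega(k), where Omega(k) counts the prime factors of k with multiplicity.
Factoring: 19 = 19, so Omega(19) = 1.
lambda(19) = (-1)^1 = -1.

-1


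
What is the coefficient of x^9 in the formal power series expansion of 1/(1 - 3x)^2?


The general identity 1/(1 - c x)^r = sum_{k>=0} c^k C(k + r - 1, r - 1) x^k follows by substituting y = c x into 1/(1 - y)^r = sum_{k>=0} C(k + r - 1, r - 1) y^k.
For c = 3, r = 2, k = 9:
3^9 * C(10, 1) = 19683 * 10 = 196830.

196830


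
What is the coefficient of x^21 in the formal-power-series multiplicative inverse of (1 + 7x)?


The inverse is 1/(1 + 7x). Apply the geometric identity 1/(1 - y) = sum_{k>=0} y^k with y = -7x:
1/(1 + 7x) = sum_{k>=0} (-7)^k x^k.
So the coefficient of x^21 is (-7)^21 = -558545864083284007.

-558545864083284007


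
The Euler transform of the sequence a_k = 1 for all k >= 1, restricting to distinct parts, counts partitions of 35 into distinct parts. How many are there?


Partitions of 35 into distinct parts can be computed via generating function.
Product (1+x)(1+x^2)(1+x^3)...
The coefficient of x^35 = 585

585


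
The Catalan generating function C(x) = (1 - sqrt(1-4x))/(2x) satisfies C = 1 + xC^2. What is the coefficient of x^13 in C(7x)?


Substituting x -> 7x scales the n-th coefficient by 7^n, so [x^13] C(7x) = 7^13 * C_13.
C_13 = C(2*13, 13)/(14) = 10400600/14 = 742900.
So 7^13 * 742900 = 96889010407 * 742900 = 71978845831360300.

71978845831360300


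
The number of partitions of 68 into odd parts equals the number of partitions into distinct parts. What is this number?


Computing partitions of 68 into odd parts (1, 3, 5, ...):
Using the generating function prod_{k>=0} 1/(1-x^(2k+1)),
the count is 24576

24576


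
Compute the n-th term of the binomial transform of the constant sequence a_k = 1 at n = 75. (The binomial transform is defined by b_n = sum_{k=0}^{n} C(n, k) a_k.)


With a_k = 1 for all k, b_n = sum_{k=0}^{n} C(n, k) = 2^n by the binomial theorem.
For n = 75: 2^75 = 37778931862957161709568.

37778931862957161709568


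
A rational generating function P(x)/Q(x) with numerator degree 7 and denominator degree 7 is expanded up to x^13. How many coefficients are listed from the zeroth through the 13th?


Expanding up to x^13 gives the coefficients for x^0, x^1, ..., x^13.
That is 13 + 1 = 14 coefficients in total.

14


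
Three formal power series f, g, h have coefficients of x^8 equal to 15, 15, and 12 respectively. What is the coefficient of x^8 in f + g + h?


Series addition is componentwise:
15 + 15 + 12
= 42

42


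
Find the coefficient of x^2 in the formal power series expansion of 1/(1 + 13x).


Write 1/(1 + c x) = 1/(1 - (-c) x) and apply the geometric-series identity
1/(1 - y) = sum_{k>=0} y^k to get 1/(1 + c x) = sum_{k>=0} (-c)^k x^k.
So the coefficient of x^k is (-c)^k = (-1)^k * c^k.
Here c = 13 and k = 2:
(-13)^2 = 1 * 169 = 169

169


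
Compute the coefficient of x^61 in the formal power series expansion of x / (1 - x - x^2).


Let f(x) = sum_{k>=0} a_k x^k. Multiplying f(x) * (1 - x - x^2) = x and matching coefficients gives a_0 = 0, a_1 = 1, and a_k = a_{k-1} + a_{k-2} for k >= 2. These are the Fibonacci numbers F_k.
Iterating from F_0 = 0, F_1 = 1:
F_0=0, F_1=1, F_2=1, F_3=2, F_4=3, F_5=5, F_6=8, F_7=13, F_8=21, F_9=34, ...
F_61 = 2504730781961.

2504730781961


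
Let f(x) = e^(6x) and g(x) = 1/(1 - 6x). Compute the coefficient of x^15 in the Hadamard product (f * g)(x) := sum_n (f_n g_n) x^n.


Expanding: f_k = 6^k/k! (from e^(6x)) and g_k = 6^k (from 1/(1 - 6x)). So the Hadamard coefficient (f * g)_k = 6^k 6^k / k! = (36)^k / k!.
For k = 15: 36^15/15! = 221073919720733357899776/1307674368000 = 148074416822550528/875875.

148074416822550528/875875


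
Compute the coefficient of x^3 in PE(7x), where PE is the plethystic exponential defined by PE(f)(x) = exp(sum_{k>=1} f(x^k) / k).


With f(x) = 7x, the exponent is sum_{k>=1} 7 x^k / k = 7 * (-ln(1 - x)). Exponentiating:
PE(7x) = exp(-7 ln(1 - x)) = 1/(1 - x)^7.
By the negative binomial expansion, [x^n] 1/(1 - x)^7 = C(n + 6, 6).
For n = 3: C(9, 6) = 84.

84


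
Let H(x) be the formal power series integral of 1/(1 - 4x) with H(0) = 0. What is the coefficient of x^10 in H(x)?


1/(1 - 4x) = sum_{k>=0} 4^k x^k. Integrating termwise with H(0) = 0:
H(x) = sum_{k>=0} 4^k x^(k+1) / (k+1) = sum_{m>=1} 4^(m-1) x^m / m.
For m = 10: 4^9/10 = 262144/10 = 131072/5.

131072/5


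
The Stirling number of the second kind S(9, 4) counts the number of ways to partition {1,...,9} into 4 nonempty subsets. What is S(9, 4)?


Using the explicit formula S(n,k) = (1/k!) sum_{j=0}^{k} (-1)^(k-j) C(k,j) j^n:
S(9, 4) = 7770
Equivalently, S(n,k) is n! times the coefficient of x^n in the EGF (e^x - 1)^k / k!.

7770


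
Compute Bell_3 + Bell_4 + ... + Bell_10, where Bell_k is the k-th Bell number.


Recall Bell_k counts set partitions of a k-set (with Bell_0 = 1 by convention).
Bell_3 through Bell_10: 5, 15, 52, 203, 877, 4140, 21147, 115975
Sum = 5 + 15 + 52 + 203 + 877 + 4140 + 21147 + 115975 = 142414.

142414


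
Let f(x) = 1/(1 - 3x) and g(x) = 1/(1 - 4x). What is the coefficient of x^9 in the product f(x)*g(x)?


The coefficient of x^n in f*g is the Cauchy product: sum_{k=0}^{n} a^k * b^(n-k).
With a=3, b=4, n=9:
sum_{k=0}^{9} 3^k * 4^(9-k)
= 989527

989527


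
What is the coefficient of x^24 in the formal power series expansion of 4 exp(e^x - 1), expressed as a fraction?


exp(e^x - 1) is the exponential generating function for the Bell numbers Bell_k: exp(e^x - 1) = sum_{k>=0} Bell_k x^k / k!.
So the coefficient of x^24 in 4 exp(e^x - 1) is 4 Bell_24 / 24!.
Computing: Bell_24 = 445958869294805289 and 24! = 620448401733239439360000, giving
4 * 445958869294805289/620448401733239439360000 = 148652956431601763/51704033477769953280000.

148652956431601763/51704033477769953280000


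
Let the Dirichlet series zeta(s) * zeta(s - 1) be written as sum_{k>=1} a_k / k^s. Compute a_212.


Convolution gives a_k = sum_{d | k} d * 1 = sum_{d | k} d = sigma(k), the sum of positive divisors of k.
For k = 212, the divisors are 1, 2, 4, 53, 106, 212, so
sigma(212) = 1 + 2 + 4 + 53 + 106 + 212 = 378.

378


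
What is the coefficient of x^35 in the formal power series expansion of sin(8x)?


The Maclaurin series is sin(t) = sum_{k>=0} (-1)^k t^(2k+1) / (2k+1)!, so substituting t = 8x, only odd powers of x are nonzero, with coefficient of x^(2k+1) equal to (-1)^k 8^(2k+1) / (2k+1)!.
Write 35 = 2*17 + 1, giving the coefficient (-1)^17 * 8^35 / 35! = -40564819207303340847894502572032/10333147966386144929666651337523200000000 = -9444732965739290427392/2405873491984360136479756640625.

-9444732965739290427392/2405873491984360136479756640625


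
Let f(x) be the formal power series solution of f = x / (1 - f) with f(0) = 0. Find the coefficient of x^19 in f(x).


Apply Lagrange inversion: f = x * phi(f) with phi(t) = 1/(1 - t), so
[x^n] f = (1/n) [t^(n-1)] phi(t)^n = (1/n) [t^(n-1)] (1 - t)^(-n) = (1/n) C(2n - 2, n - 1) = C_{n-1}.
For n = 19: C_18 = C(36, 18) / 19 = 9075135300/19 = 477638700 = 477638700.

477638700


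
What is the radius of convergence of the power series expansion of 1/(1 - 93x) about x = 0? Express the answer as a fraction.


Expanding 1/(1 - 93x) = sum_{k>=0} 93^k x^k, the series converges when |93x| < 1, i.e., |x| < 1/93.
So the radius of convergence is 1/93 = 1/93.

1/93


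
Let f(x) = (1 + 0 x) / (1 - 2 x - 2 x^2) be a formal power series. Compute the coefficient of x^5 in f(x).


Write f(x) = sum_{k>=0} a_k x^k. Multiplying both sides by 1 - 2 x - 2 x^2 gives
(1 - 2 x - 2 x^2) sum_{k>=0} a_k x^k = 1 + 0 x.
Matching coefficients:
 x^0: a_0 = 1
 x^1: a_1 - 2 a_0 = 0  =>  a_1 = 2*1 + 0 = 2
 x^k (k >= 2): a_k = 2 a_{k-1} + 2 a_{k-2}.
Iterating: a_2 = 6, a_3 = 16, a_4 = 44, a_5 = 120.
So the coefficient of x^5 is 120.

120


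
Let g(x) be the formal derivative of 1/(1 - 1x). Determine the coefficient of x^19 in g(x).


Differentiate termwise: d/dx sum_{k>=0} 1^k x^k = sum_{k>=1} k 1^k x^(k-1) = sum_{j>=0} (j+1) 1^(j+1) x^j.
Equivalently, d/dx [1/(1 - 1x)] = 1/(1 - 1x)^2.
For j = 19: 20 * 1^20 = 20 * 1 = 20.

20


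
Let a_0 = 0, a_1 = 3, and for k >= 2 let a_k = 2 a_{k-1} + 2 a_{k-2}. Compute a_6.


Iterating the recurrence forward:
a_0 = 0
a_1 = 3
a_2 = 2*3 + 2*0 = 6
a_3 = 2*6 + 2*3 = 18
a_4 = 2*18 + 2*6 = 48
a_5 = 2*48 + 2*18 = 132
a_6 = 2*132 + 2*48 = 360
So a_6 = 360.

360


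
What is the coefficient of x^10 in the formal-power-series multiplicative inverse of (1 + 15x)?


The inverse is 1/(1 + 15x). Apply the geometric identity 1/(1 - y) = sum_{k>=0} y^k with y = -15x:
1/(1 + 15x) = sum_{k>=0} (-15)^k x^k.
So the coefficient of x^10 is (-15)^10 = 576650390625.

576650390625


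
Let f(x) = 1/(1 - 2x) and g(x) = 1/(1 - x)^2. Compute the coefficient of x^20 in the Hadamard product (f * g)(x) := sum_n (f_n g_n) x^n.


f has coefficients f_k = 2^k. For g = 1/(1 - x)^2 the coefficient is g_k = C(k + 1, 1) = k + 1. The Hadamard coefficient is (f * g)_k = 2^k * (k + 1).
For k = 20: 2^20 * 21 = 1048576 * 21 = 22020096.

22020096


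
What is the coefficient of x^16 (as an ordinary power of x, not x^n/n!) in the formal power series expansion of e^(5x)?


The exponential series is e^y = sum_{k>=0} y^k / k!. Substituting y = 5x gives
e^(5x) = sum_{k>=0} 5^k x^k / k!.
So the coefficient of x^n is a^n/n! with a = 5, n = 16:
5^16 / 16! = 152587890625/20922789888000 = 1220703125/167382319104

1220703125/167382319104


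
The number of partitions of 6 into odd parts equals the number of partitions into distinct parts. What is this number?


Computing partitions of 6 into odd parts (1, 3, 5, ...):
Using the generating function prod_{k>=0} 1/(1-x^(2k+1)),
the count is 4

4


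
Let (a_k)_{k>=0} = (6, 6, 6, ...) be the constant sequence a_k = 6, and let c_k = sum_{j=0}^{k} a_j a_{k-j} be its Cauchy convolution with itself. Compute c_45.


Since a_j = 6 for all j >= 0, the convolution sum becomes
c_k = sum_{j=0}^{k} 6 * 6 = 36 * (k + 1).
Equivalently, the generating function of (a_k) is 6/(1 - x) and its square is 36/(1 - x)^2 = sum_{k>=0} 36(k + 1) x^k.
For k = 45: 36 * 46 = 1656.

1656


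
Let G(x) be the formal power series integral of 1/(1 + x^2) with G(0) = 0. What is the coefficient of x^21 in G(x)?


1/(1 + x^2) = sum_{j>=0} (-1)^j x^(2j). Integrating termwise with G(0) = 0:
G(x) = sum_{j>=0} (-1)^j x^(2j+1) / (2j+1) = arctan(x).
Only odd powers are nonzero. For x^21 write 21 = 2*10 + 1, giving
(-1)^10 / 21 = 1/21 = 1/21.

1/21


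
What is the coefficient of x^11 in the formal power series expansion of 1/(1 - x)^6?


The expansion 1/(1 - x)^r = sum_{k>=0} C(k + r - 1, r - 1) x^k follows from the multiset / negative-binomial theorem (or from repeated differentiation of the geometric series).
For r = 6 and k = 11:
C(16, 5) = 20922789888000 / (120 * 39916800) = 4368.

4368


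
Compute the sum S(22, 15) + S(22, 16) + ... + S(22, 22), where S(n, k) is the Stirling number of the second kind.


By definition, S(n, k) counts partitions of an n-set into exactly k nonempty blocks.
Computing row n = 22 for k = 15..22:
S(22, k): 345615943200, 26046574004, 1404142047, 53374629, 1389850, 23485, 231, 1
Sum = 373121447447.

373121447447


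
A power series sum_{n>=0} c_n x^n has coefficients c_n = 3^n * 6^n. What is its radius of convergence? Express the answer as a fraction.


By the root test (Cauchy-Hadamard), the radius is R = 1 / limsup_n |c_n|^(1/n).
Here |c_n|^(1/n) = (3^n * 6^n)^(1/n) = 3 * 6 = 18 for all n.
So R = 1/18 = 1/18.

1/18


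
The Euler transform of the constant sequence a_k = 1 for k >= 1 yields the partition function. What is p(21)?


The Euler transform converts the sequence a_k = 1 into the number of integer partitions.
Using the recurrence or dynamic programming:
p(21) = 792

792


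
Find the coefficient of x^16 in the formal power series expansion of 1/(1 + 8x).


Write 1/(1 + c x) = 1/(1 - (-c) x) and apply the geometric-series identity
1/(1 - y) = sum_{k>=0} y^k to get 1/(1 + c x) = sum_{k>=0} (-c)^k x^k.
So the coefficient of x^k is (-c)^k = (-1)^k * c^k.
Here c = 8 and k = 16:
(-8)^16 = 1 * 281474976710656 = 281474976710656

281474976710656


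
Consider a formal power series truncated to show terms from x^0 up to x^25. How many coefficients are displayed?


From x^0 to x^25 inclusive, the count is 25 - 0 + 1 = 26.

26


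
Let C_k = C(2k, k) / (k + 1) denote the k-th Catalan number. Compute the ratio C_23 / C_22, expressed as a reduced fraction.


Using C_k = (2k)! / (k! (k+1)!), the ratio C_{k+1}/C_k simplifies to
C_{k+1}/C_k = [(2k+2)! / ((k+1)! (k+2)!)] * [k! (k+1)! / (2k)!]
 = (2k+2)(2k+1) / ((k+1)(k+2)) = 2(2k+1) / (k+2).
For k = 22: 2(2*22 + 1) / (22 + 2) = 90/24 = 15/4.

15/4


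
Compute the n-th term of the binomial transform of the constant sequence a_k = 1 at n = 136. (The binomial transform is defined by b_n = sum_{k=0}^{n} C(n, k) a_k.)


With a_k = 1 for all k, b_n = sum_{k=0}^{n} C(n, k) = 2^n by the binomial theorem.
For n = 136: 2^136 = 87112285931760246646623899502532662132736.

87112285931760246646623899502532662132736


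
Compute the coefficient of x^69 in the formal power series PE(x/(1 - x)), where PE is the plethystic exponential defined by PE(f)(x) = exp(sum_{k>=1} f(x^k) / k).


For f(x) = x/(1 - x) we have
sum_{k>=1} f(x^k) / k = sum_{k>=1} (1/k) * x^k / (1 - x^k) = sum_{k, m >= 1} x^(k m) / k,
which after exponentiating simplifies to
PE(x/(1 - x)) = prod_{k>=1} 1 / (1 - x^k).
This is the generating function for the partition function p(n), so the coefficient of x^69 is p(69).
Computing p(69) by dynamic programming over parts 1, 2, ..., 69: p(69) = 3554345.

3554345


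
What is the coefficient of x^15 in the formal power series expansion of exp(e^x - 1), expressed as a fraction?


exp(e^x - 1) is the exponential generating function for the Bell numbers Bell_k: exp(e^x - 1) = sum_{k>=0} Bell_k x^k / k!.
So the coefficient of x^15 in exp(e^x - 1) is Bell_15 / 15!.
Computing: Bell_15 = 1382958545 and 15! = 1307674368000, giving
1382958545/1307674368000 = 276591709/261534873600.

276591709/261534873600


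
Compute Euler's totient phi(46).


phi(n) counts integers in [1, n] coprime to n. Using the multiplicative formula phi(n) = n * prod_{p | n} (1 - 1/p):
46 = 2 * 23, so
phi(46) = 46 * (1 - 1/2) * (1 - 1/23) = 22.

22


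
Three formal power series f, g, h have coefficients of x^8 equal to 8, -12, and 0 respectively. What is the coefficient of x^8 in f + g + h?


Series addition is componentwise:
8 + -12 + 0
= -4

-4


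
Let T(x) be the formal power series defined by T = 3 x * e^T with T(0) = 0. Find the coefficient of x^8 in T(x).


Apply the Lagrange inversion formula: if T = 3 x * phi(T) with phi(t) = e^t, then
[x^n] T = 3^n * (1/n) [t^(n-1)] phi(t)^n = 3^n * (1/n) [t^(n-1)] e^(n t) = 3^n * (1/n) * n^(n-1) / (n-1)! = 3^n * n^(n-1) / n!.
When c = 1 this is the Cayley count of rooted labeled trees on n vertices, divided by n!.
For n = 8: 3^8 * 8^7 / 8! = 6561 * 2097152/40320 = 11943936/35.

11943936/35


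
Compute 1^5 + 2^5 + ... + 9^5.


This power sum has a closed form given by Faulhaber's formula
sum_{k=1}^{m} k^p = (1 / (p + 1)) * sum_{j=0}^{p} C(p + 1, j) B_j m^(p + 1 - j),
but for small m direct computation is fastest:
1 + 32 + 243 + 1024 + 3125 + 7776 + 16807 + 32768 + 59049 = 120825.

120825


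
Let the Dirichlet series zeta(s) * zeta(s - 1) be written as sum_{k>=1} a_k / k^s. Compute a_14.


Convolution gives a_k = sum_{d | k} d * 1 = sum_{d | k} d = sigma(k), the sum of positive divisors of k.
For k = 14, the divisors are 1, 2, 7, 14, so
sigma(14) = 1 + 2 + 7 + 14 = 24.

24


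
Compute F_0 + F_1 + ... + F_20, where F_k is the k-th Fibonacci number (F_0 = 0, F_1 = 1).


Use the identity sum_{k=0}^{N} F_k = F_{N+2} - 1 (which follows from F_{k+2} - F_{k+1} = F_k). Then
sum_{k=0}^{20} F_k = (F_{22} - 1) - (F_{1} - 1) = F_{22} - F_{1}.
Computing: F_{22} = 17711, F_{1} = 1, so
Sum = 17711 - 1 = 17710.

17710


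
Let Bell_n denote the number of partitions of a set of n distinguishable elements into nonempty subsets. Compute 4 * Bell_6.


Bell_6 can be computed from the Bell triangle or from Dobinski's identity Bell_n = (1/e) * sum_{k>=0} k^n / k!.
Computing Bell_6 = 203.
Then 4 * 203 = 812.

812


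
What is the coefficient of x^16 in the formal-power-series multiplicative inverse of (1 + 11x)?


The inverse is 1/(1 + 11x). Apply the geometric identity 1/(1 - y) = sum_{k>=0} y^k with y = -11x:
1/(1 + 11x) = sum_{k>=0} (-11)^k x^k.
So the coefficient of x^16 is (-11)^16 = 45949729863572161.

45949729863572161


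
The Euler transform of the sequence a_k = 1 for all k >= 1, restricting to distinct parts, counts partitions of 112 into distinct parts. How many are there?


Partitions of 112 into distinct parts can be computed via generating function.
Product (1+x)(1+x^2)(1+x^3)...
The coefficient of x^112 = 1177438

1177438


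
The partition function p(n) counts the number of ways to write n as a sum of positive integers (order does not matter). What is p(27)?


Using the generating function prod_{k>=1} 1/(1-x^k), we compute p(27).
By dynamic programming over parts 1 through 27:
p(27) = 3010

3010


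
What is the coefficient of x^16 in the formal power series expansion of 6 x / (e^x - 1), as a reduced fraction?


The exponential generating function for Bernoulli numbers is
x / (e^x - 1) = sum_{k>=0} B_k x^k / k!.
So the coefficient of x^16 in 6 x / (e^x - 1) is 6 B_16 / 16!.
Computing: B_16 = -3617/510, 16! = 20922789888000, giving
6 * -3617/510 / 20922789888000 = -3617/1778437140480000.

-3617/1778437140480000


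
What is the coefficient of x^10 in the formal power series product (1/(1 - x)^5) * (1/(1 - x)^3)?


Combine the factors: (1/(1 - x)^5) * (1/(1 - x)^3) = 1/(1 - x)^8.
Then use 1/(1 - x)^r = sum_{k>=0} C(k + r - 1, r - 1) x^k with r = 8 and k = 10:
C(17, 7) = 19448.

19448


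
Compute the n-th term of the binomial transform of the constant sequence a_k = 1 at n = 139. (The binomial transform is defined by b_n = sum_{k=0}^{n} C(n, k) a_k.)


With a_k = 1 for all k, b_n = sum_{k=0}^{n} C(n, k) = 2^n by the binomial theorem.
For n = 139: 2^139 = 696898287454081973172991196020261297061888.

696898287454081973172991196020261297061888


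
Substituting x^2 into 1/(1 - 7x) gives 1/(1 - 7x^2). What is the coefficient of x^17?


Since 1/(1 - 7x^2) only has even powers of x,
the coefficient of x^17 (odd) is 0.

0


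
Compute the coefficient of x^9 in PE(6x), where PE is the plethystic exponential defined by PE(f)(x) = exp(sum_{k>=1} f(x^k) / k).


With f(x) = 6x, the exponent is sum_{k>=1} 6 x^k / k = 6 * (-ln(1 - x)). Exponentiating:
PE(6x) = exp(-6 ln(1 - x)) = 1/(1 - x)^6.
By the negative binomial expansion, [x^n] 1/(1 - x)^6 = C(n + 5, 5).
For n = 9: C(14, 5) = 2002.

2002


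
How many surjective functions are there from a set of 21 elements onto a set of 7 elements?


By inclusion-exclusion on which target elements are missed, the number of surjections from an n-set onto a k-set is
surj(n, k) = sum_{j=0}^{k} (-1)^j C(k, j) (k - j)^n.
Equivalently surj(n, k) = k! * S(n, k), where S(n, k) is the Stirling number of the second kind.
For n = 21, k = 7:
S(21, 7) = 82310957214948, so
surj = 7! * 82310957214948 = 5040 * 82310957214948 = 414847224363337920.

414847224363337920


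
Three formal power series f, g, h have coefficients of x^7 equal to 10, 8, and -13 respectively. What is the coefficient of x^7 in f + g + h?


Series addition is componentwise:
10 + 8 + -13
= 5

5


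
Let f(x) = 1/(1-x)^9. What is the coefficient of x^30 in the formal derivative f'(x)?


Differentiate: d/dx [ 1/(1-x)^r ] = r / (1-x)^(r+1).
Here r = 9, so f'(x) = 9 / (1-x)^10.
The expansion of 1/(1-x)^(r+1) has coefficient of x^n equal to C(n+r, r).
So the coefficient of x^30 in f'(x) is
9 * C(39, 9) = 9 * 211915132 = 1907236188

1907236188


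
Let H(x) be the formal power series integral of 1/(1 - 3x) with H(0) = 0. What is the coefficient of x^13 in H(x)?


1/(1 - 3x) = sum_{k>=0} 3^k x^k. Integrating termwise with H(0) = 0:
H(x) = sum_{k>=0} 3^k x^(k+1) / (k+1) = sum_{m>=1} 3^(m-1) x^m / m.
For m = 13: 3^12/13 = 531441/13 = 531441/13.

531441/13


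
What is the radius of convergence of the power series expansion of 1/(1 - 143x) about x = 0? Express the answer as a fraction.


Expanding 1/(1 - 143x) = sum_{k>=0} 143^k x^k, the series converges when |143x| < 1, i.e., |x| < 1/143.
So the radius of convergence is 1/143 = 1/143.

1/143


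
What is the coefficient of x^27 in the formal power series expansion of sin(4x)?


The Maclaurin series is sin(t) = sum_{k>=0} (-1)^k t^(2k+1) / (2k+1)!, so substituting t = 4x, only odd powers of x are nonzero, with coefficient of x^(2k+1) equal to (-1)^k 4^(2k+1) / (2k+1)!.
Write 27 = 2*13 + 1, giving the coefficient (-1)^13 * 4^27 / 27! = -18014398509481984/10888869450418352160768000000 = -2147483648/1298054391195577640625.

-2147483648/1298054391195577640625


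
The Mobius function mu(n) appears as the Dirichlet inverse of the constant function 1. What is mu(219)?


219 = 3 * 73 (all distinct primes).
mu(219) = (-1)^2 = 1

1


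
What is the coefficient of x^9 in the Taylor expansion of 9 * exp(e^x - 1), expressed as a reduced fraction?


exp(e^x - 1) = sum_{k>=0} Bell_k x^k / k!, where Bell_k is the k-th Bell number.
So the coefficient of x^9 is 9 * Bell_9 / 9!.
Computing: Bell_9 = 21147 and 9! = 362880, giving
9 * 21147/362880 = 1007/1920.

1007/1920


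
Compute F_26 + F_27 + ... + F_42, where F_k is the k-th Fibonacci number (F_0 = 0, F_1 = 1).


Use the identity sum_{k=0}^{N} F_k = F_{N+2} - 1 (which follows from F_{k+2} - F_{k+1} = F_k). Then
sum_{k=26}^{42} F_k = (F_{44} - 1) - (F_{27} - 1) = F_{44} - F_{27}.
Computing: F_{44} = 701408733, F_{27} = 196418, so
Sum = 701408733 - 196418 = 701212315.

701212315


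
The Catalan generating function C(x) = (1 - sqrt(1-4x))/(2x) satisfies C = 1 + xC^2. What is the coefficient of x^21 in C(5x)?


Substituting x -> 5x scales the n-th coefficient by 5^n, so [x^21] C(5x) = 5^21 * C_21.
C_21 = C(2*21, 21)/(22) = 538257874440/22 = 24466267020.
So 5^21 * 24466267020 = 476837158203125 * 24466267020 = 11666425237655639648437500.

11666425237655639648437500


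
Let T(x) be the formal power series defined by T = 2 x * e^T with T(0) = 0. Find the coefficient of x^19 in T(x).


Apply the Lagrange inversion formula: if T = 2 x * phi(T) with phi(t) = e^t, then
[x^n] T = 2^n * (1/n) [t^(n-1)] phi(t)^n = 2^n * (1/n) [t^(n-1)] e^(n t) = 2^n * (1/n) * n^(n-1) / (n-1)! = 2^n * n^(n-1) / n!.
When c = 1 this is the Cayley count of rooted labeled trees on n vertices, divided by n!.
For n = 19: 2^19 * 19^18 / 19! = 524288 * 104127350297911241532841/121645100408832000 = 43843094862278417487512/97692469875.

43843094862278417487512/97692469875


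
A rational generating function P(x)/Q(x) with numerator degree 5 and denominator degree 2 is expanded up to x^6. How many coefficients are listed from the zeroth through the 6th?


Expanding up to x^6 gives the coefficients for x^0, x^1, ..., x^6.
That is 6 + 1 = 7 coefficients in total.

7


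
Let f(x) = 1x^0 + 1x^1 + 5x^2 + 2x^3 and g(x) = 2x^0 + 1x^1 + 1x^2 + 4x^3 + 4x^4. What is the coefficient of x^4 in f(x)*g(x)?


Cauchy product at x^4:
1*4 + 1*4 + 5*1 + 2*1
= 15

15


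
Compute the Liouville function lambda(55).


The Liouville function is lambda(k) = (-1)^Omega(k), where Omega(k) counts the prime factors of k with multiplicity.
Factoring: 55 = 5 * 11, so Omega(55) = 2.
lambda(55) = (-1)^2 = 1.

1


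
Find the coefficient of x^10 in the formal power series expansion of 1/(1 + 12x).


Write 1/(1 + c x) = 1/(1 - (-c) x) and apply the geometric-series identity
1/(1 - y) = sum_{k>=0} y^k to get 1/(1 + c x) = sum_{k>=0} (-c)^k x^k.
So the coefficient of x^k is (-c)^k = (-1)^k * c^k.
Here c = 12 and k = 10:
(-12)^10 = 1 * 61917364224 = 61917364224

61917364224


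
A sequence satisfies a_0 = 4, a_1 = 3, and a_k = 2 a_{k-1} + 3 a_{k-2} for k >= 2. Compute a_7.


The characteristic equation is t^2 - 2 t - 3 = 0, with roots r_1 = 3 and r_2 = -1 (so c_1 = r_1 + r_2, c_2 = -r_1 r_2 as required).
One can use the closed form a_n = A r_1^n + B r_2^n, but direct iteration is more reliable:
a_0 = 4, a_1 = 3, a_2 = 18, a_3 = 45, a_4 = 144, a_5 = 423, a_6 = 1278, a_7 = 3825.
So a_7 = 3825.

3825


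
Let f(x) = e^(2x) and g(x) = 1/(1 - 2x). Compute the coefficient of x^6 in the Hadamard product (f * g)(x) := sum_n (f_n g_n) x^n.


Expanding: f_k = 2^k/k! (from e^(2x)) and g_k = 2^k (from 1/(1 - 2x)). So the Hadamard coefficient (f * g)_k = 2^k 2^k / k! = (4)^k / k!.
For k = 6: 4^6/6! = 4096/720 = 256/45.

256/45


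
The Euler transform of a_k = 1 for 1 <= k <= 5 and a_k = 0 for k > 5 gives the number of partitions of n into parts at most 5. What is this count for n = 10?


Partitions of 10 into parts at most 5:
Using generating function (1-x)^(-1)(1-x^2)^(-1)...(1-x^5)^(-1),
the coefficient of x^10 = 30

30


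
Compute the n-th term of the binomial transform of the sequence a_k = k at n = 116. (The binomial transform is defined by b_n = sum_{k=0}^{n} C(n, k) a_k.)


With a_k = k, b_n = sum_{k=0}^{n} C(n, k) k. Using k * C(n, k) = n * C(n-1, k-1) gives b_n = n * sum_{k>=1} C(n-1, k-1) = n * 2^(n-1).
For n = 116: 116 * 2^115 = 116 * 41538374868278621028243970633760768 = 4818451484720320039276300593516249088.

4818451484720320039276300593516249088


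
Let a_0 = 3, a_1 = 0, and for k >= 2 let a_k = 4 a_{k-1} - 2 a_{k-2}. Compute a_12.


Iterating the recurrence forward:
a_0 = 3
a_1 = 0
a_2 = 4*0 - 2*3 = -6
a_3 = 4*-6 - 2*0 = -24
a_4 = 4*-24 - 2*-6 = -84
a_5 = 4*-84 - 2*-24 = -288
a_6 = 4*-288 - 2*-84 = -984
a_7 = 4*-984 - 2*-288 = -3360
a_8 = 4*-3360 - 2*-984 = -11472
a_9 = 4*-11472 - 2*-3360 = -39168
a_10 = 4*-39168 - 2*-11472 = -133728
a_11 = 4*-133728 - 2*-39168 = -456576
a_12 = 4*-456576 - 2*-133728 = -1558848
So a_12 = -1558848.

-1558848


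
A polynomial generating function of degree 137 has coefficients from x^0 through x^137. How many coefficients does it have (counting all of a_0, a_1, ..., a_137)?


A polynomial of degree 137 takes the form a_0 + a_1 x + ... + a_137 x^137.
The number of coefficients is 137 + 1 = 138.

138


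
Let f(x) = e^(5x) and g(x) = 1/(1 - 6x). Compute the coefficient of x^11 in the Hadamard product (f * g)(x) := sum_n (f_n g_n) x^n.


Expanding: f_k = 5^k/k! (from e^(5x)) and g_k = 6^k (from 1/(1 - 6x)). So the Hadamard coefficient (f * g)_k = 5^k 6^k / k! = (30)^k / k!.
For k = 11: 30^11/11! = 17714700000000000/39916800 = 34171875000/77.

34171875000/77


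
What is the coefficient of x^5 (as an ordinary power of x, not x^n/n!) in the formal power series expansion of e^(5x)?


The exponential series is e^y = sum_{k>=0} y^k / k!. Substituting y = 5x gives
e^(5x) = sum_{k>=0} 5^k x^k / k!.
So the coefficient of x^n is a^n/n! with a = 5, n = 5:
5^5 / 5! = 3125/120 = 625/24

625/24


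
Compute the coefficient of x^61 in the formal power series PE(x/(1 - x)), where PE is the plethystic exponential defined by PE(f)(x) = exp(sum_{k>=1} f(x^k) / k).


For f(x) = x/(1 - x) we have
sum_{k>=1} f(x^k) / k = sum_{k>=1} (1/k) * x^k / (1 - x^k) = sum_{k, m >= 1} x^(k m) / k,
which after exponentiating simplifies to
PE(x/(1 - x)) = prod_{k>=1} 1 / (1 - x^k).
This is the generating function for the partition function p(n), so the coefficient of x^61 is p(61).
Computing p(61) by dynamic programming over parts 1, 2, ..., 61: p(61) = 1121505.

1121505


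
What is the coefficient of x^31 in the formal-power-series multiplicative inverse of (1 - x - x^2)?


Let the inverse be f(x) = sum_{k>=0} a_k x^k. From f(x) * (1 - x - x^2) = 1 and matching coefficients:
 x^0: a_0 = 1.
 x^1: a_1 - a_0 = 0, so a_1 = 1.
 x^k (k >= 2): a_k - a_{k-1} - a_{k-2} = 0, i.e. a_k = a_{k-1} + a_{k-2}.
This is the Fibonacci-type recurrence shifted so that a_0 = a_1 = 1.
Iterating: a_0=1, a_1=1, a_2=2, a_3=3, a_4=5, a_5=8, a_6=13, a_7=21, a_8=34, a_9=55, ...
a_31 = 2178309.

2178309


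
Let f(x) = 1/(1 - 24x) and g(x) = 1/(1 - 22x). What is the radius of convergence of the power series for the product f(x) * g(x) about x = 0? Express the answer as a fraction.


The radius of 1/(1 - 24x) is 1/24 (nearest singularity at x = 1/24), and the radius of 1/(1 - 22x) is 1/22.
The product f(x)*g(x) = 1/((1 - 24x)(1 - 22x)) has singularities at both 1/24 and 1/22, so its radius of convergence is the distance to the nearest one:
min(1/24, 1/22) = 1/24.

1/24
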